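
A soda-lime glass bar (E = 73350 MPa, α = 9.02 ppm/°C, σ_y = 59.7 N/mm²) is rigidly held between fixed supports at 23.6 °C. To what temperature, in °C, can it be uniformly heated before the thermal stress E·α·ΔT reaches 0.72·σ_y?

E = 73350 MPa = 73.35 GPa.
σ_y = 59.7 N/mm² = 59.70 MPa.
E·α·ΔT = 42.98 MPa ⇒ ΔT = 42.98 / (73.35×10³ × 9.02×10⁻⁶) = 64.97 K.
T = 23.6 + 64.97 = 88.57 °C.

88.6 °C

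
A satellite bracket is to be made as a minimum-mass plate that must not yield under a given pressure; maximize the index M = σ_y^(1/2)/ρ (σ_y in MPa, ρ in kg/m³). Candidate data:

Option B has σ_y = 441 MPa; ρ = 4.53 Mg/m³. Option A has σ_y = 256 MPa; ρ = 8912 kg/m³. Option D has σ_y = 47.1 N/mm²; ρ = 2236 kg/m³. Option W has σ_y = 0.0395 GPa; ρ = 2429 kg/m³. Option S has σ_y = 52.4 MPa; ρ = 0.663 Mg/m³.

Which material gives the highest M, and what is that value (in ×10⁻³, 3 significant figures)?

option S, M = 10.9×10⁻³

In SI units:
  option B: σ_y = 441.0 MPa, ρ = 4530 kg/m³
  option A: σ_y = 256.0 MPa, ρ = 8912 kg/m³
  option D: σ_y = 47.10 MPa, ρ = 2236 kg/m³
  option W: σ_y = 39.50 MPa, ρ = 2429 kg/m³
  option S: σ_y = 52.40 MPa, ρ = 663.0 kg/m³
  option S: M = 10.9×10⁻³
  option B: M = 4.64×10⁻³
  option D: M = 3.07×10⁻³
  option W: M = 2.59×10⁻³
  option A: M = 1.80×10⁻³
Option S has the largest M.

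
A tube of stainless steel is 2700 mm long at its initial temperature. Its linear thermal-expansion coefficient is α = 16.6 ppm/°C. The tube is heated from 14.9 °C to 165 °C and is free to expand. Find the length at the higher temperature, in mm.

ΔT = 165 − 14.9 = 150.1 K.
ΔL = α·L₀·ΔT = 16.6×10⁻⁶ × 2700 mm × 150.1 K = 6.73 mm.
L = L₀ + ΔL = 2700 + 6.73 = 2706.7 mm.

2706.7 mm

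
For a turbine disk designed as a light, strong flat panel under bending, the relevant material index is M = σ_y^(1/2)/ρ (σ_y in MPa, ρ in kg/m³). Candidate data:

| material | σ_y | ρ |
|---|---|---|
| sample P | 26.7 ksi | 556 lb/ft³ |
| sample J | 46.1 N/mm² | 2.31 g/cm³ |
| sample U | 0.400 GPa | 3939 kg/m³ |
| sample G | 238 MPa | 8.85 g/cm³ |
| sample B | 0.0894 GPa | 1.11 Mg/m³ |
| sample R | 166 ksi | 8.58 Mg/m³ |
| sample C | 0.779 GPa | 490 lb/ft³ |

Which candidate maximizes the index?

sample B

Normalizing units and computing the index:
  sample P: σ_y = 184.1 MPa, ρ = 8906 kg/m³
  sample J: σ_y = 46.10 MPa, ρ = 2310 kg/m³
  sample U: σ_y = 400.0 MPa, ρ = 3939 kg/m³
  sample G: σ_y = 238.0 MPa, ρ = 8850 kg/m³
  sample B: σ_y = 89.40 MPa, ρ = 1110 kg/m³
  sample R: σ_y = 1145 MPa, ρ = 8580 kg/m³
  sample C: σ_y = 779.0 MPa, ρ = 7849 kg/m³
  sample B: M = 8.52×10⁻³
  sample U: M = 5.08×10⁻³
  sample R: M = 3.94×10⁻³
  sample C: M = 3.56×10⁻³
  sample J: M = 2.94×10⁻³
  sample G: M = 1.74×10⁻³
  sample P: M = 1.52×10⁻³
The maximum is for sample B.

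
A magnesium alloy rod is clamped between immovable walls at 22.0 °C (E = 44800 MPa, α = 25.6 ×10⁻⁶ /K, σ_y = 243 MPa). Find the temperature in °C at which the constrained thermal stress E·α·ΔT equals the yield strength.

234 °C

E = 44800 MPa = 44.80 GPa.
E·α·ΔT = 243.0 MPa ⇒ ΔT = 243.0 / (44.80×10³ × 25.6×10⁻⁶) = 211.9 K.
T = 22.0 + 211.9 = 233.9 °C.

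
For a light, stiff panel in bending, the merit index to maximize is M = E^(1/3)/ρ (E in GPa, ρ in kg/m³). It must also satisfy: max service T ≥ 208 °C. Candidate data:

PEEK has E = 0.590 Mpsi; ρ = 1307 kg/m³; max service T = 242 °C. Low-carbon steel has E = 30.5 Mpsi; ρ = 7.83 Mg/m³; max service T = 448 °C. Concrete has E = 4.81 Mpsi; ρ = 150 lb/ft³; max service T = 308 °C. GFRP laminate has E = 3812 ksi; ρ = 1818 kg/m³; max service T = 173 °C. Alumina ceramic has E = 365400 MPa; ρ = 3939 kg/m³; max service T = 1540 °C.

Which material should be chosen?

alumina ceramic

Screen on constraints: max service T ≥ 208 °C. Survivors: PEEK, low-carbon steel, concrete, alumina ceramic.
After converting to SI:
  PEEK: E = 4.068 GPa, ρ = 1307 kg/m³
  low-carbon steel: E = 210.3 GPa, ρ = 7830 kg/m³
  concrete: E = 33.16 GPa, ρ = 2403 kg/m³
  alumina ceramic: E = 365.4 GPa, ρ = 3939 kg/m³
  alumina ceramic: M = 1.81×10⁻³
  concrete: M = 1.34×10⁻³
  PEEK: M = 1.22×10⁻³
  low-carbon steel: M = 0.759×10⁻³
Alumina ceramic ranks first.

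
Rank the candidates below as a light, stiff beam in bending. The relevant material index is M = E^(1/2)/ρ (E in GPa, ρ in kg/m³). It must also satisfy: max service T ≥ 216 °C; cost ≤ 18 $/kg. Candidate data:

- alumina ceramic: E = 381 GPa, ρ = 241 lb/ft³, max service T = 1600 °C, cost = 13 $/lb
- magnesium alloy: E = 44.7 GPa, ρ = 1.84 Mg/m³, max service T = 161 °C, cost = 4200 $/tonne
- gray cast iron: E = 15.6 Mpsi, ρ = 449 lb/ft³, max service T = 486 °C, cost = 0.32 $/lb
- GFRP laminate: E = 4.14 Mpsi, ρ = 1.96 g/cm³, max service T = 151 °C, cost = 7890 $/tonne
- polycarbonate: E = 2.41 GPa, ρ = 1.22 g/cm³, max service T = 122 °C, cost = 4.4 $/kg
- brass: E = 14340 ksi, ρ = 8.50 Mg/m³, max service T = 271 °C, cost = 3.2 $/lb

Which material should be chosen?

gray cast iron

Screen on constraints: max service T ≥ 216 °C; cost ≤ 18 $/kg. Survivors: gray cast iron, brass.
Convert each candidate to consistent units, then evaluate M:
  gray cast iron: E = 107.6 GPa, ρ = 7192 kg/m³
  brass: E = 98.87 GPa, ρ = 8500 kg/m³
  gray cast iron: M = 1.44×10⁻³
  brass: M = 1.17×10⁻³
Gray cast iron has the largest M.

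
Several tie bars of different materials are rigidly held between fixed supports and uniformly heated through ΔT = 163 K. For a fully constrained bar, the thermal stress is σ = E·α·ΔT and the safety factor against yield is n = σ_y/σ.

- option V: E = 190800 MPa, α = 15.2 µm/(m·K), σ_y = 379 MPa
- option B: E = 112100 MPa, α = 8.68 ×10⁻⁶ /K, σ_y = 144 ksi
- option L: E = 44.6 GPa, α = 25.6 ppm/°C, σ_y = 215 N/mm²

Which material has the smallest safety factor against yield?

Per material, after unit conversion:
  option V: E = 190.8, α = 15.2, σ_y = 379.0 → σ = 473 MPa, n = 0.802
  option B: E = 112.1, α = 8.68, σ_y = 992.8 → σ = 159 MPa, n = 6.26
  option L: E = 44.60, α = 25.6, σ_y = 215.0 → σ = 186 MPa, n = 1.16
The minimum is option V at n = 0.802.

option V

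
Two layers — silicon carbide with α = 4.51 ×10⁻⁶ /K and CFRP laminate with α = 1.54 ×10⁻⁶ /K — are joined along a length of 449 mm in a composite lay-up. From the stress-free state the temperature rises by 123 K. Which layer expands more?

α(silicon carbide) = 4.51×10⁻⁶/K vs α(CFRP laminate) = 1.54×10⁻⁶/K.
Higher α expands more for the same ΔT: silicon carbide.

silicon carbide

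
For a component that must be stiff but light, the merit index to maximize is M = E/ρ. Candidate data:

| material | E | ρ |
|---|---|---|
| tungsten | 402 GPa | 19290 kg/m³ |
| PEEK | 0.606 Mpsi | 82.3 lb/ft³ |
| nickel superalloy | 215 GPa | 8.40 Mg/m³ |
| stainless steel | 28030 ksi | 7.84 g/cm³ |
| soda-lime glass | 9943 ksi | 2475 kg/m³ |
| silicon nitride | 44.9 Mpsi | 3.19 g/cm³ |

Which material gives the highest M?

Normalizing units and computing the index:
  tungsten: E = 402.0 GPa, ρ = 19290 kg/m³
  PEEK: E = 4.178 GPa, ρ = 1318 kg/m³
  nickel superalloy: E = 215.0 GPa, ρ = 8400 kg/m³
  stainless steel: E = 193.3 GPa, ρ = 7840 kg/m³
  soda-lime glass: E = 68.55 GPa, ρ = 2475 kg/m³
  silicon nitride: E = 309.6 GPa, ρ = 3190 kg/m³
  silicon nitride: M = 97.0 MN·m/kg
  soda-lime glass: M = 27.7 MN·m/kg
  nickel superalloy: M = 25.6 MN·m/kg
  stainless steel: M = 24.7 MN·m/kg
  tungsten: M = 20.8 MN·m/kg
  PEEK: M = 3.17 MN·m/kg
Silicon nitride ranks first.

silicon nitride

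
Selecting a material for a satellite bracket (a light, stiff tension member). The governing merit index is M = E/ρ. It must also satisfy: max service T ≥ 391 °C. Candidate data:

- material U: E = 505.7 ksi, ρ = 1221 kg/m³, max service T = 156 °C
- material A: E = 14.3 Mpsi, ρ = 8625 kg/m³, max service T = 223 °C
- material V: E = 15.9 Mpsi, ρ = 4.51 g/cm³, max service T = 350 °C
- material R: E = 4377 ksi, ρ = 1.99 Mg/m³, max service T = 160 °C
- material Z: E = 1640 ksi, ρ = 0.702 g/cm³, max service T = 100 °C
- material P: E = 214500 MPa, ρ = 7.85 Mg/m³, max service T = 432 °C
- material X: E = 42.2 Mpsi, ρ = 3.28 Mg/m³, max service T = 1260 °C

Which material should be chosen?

material X

Screen on constraints: max service T ≥ 391 °C. Survivors: material P, material X.
In SI units:
  material P: E = 214.5 GPa, ρ = 7850 kg/m³
  material X: E = 291.0 GPa, ρ = 3280 kg/m³
  material X: M = 88.7 MN·m/kg
  material P: M = 27.3 MN·m/kg
Material X ranks first.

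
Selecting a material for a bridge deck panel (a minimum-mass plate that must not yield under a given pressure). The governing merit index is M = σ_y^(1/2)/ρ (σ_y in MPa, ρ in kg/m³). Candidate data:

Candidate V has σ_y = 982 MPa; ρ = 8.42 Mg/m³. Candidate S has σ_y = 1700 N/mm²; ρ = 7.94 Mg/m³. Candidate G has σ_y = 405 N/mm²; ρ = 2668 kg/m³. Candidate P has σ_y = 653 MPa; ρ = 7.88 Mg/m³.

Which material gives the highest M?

candidate G

Putting every candidate on a common basis:
  candidate V: σ_y = 982.0 MPa, ρ = 8420 kg/m³
  candidate S: σ_y = 1700 MPa, ρ = 7940 kg/m³
  candidate G: σ_y = 405.0 MPa, ρ = 2668 kg/m³
  candidate P: σ_y = 653.0 MPa, ρ = 7880 kg/m³
  candidate G: M = 7.54×10⁻³
  candidate S: M = 5.19×10⁻³
  candidate V: M = 3.72×10⁻³
  candidate P: M = 3.24×10⁻³
Highest index: candidate G.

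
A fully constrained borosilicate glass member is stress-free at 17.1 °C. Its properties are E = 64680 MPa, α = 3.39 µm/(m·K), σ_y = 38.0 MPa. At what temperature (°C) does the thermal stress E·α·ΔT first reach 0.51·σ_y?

105 °C

E = 64680 MPa = 64.68 GPa.
E·α·ΔT = 19.38 MPa ⇒ ΔT = 19.38 / (64.68×10³ × 3.39×10⁻⁶) = 88.39 K.
T = 17.1 + 88.39 = 105.5 °C.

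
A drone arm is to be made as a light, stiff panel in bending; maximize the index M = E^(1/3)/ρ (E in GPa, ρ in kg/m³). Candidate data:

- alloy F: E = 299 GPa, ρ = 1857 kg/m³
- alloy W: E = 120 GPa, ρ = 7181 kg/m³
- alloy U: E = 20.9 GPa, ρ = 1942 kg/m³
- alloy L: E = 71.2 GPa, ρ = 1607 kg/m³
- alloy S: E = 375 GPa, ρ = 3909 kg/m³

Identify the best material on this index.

Evaluate M for each candidate:
  alloy F: M = 3.60×10⁻³
  alloy L: M = 2.58×10⁻³
  alloy S: M = 1.84×10⁻³
  alloy U: M = 1.42×10⁻³
  alloy W: M = 0.687×10⁻³
The maximum is for alloy F.

alloy F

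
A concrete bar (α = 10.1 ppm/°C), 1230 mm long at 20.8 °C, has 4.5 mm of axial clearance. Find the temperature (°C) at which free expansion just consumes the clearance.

383 °C

α·L₀·ΔT = 4.5 mm ⇒ ΔT = 4.5 / (10.1×10⁻⁶ × 1230.0) = 362.2 K.
T = 20.8 + 362.2 = 383.0 °C.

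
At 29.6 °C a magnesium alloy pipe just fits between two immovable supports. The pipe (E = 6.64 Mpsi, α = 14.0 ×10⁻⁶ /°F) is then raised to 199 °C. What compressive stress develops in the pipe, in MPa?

E = 6.64 Mpsi = 45.78 GPa.
α = 14.0×10⁻⁶/°F × 9/5 = 25.2×10⁻⁶/K.
ΔT = 169.4 K. Constrained thermal stress σ = E·α·ΔT = 45.78×10³ MPa × 25.2×10⁻⁶ × 169.4 = 195 MPa (compressive).

195 MPa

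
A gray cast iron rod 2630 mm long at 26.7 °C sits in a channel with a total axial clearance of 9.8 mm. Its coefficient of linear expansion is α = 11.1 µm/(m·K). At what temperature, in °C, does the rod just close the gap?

α·L₀·ΔT = 9.8 mm ⇒ ΔT = 9.8 / (11.1×10⁻⁶ × 2630.0) = 335.7 K.
T = 26.7 + 335.7 = 362.4 °C.

362 °C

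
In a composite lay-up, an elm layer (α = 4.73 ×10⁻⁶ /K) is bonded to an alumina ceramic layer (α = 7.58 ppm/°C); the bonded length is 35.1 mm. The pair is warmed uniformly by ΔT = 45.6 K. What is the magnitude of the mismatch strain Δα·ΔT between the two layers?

1.30×10⁻⁴

Δα = |4.73 − 7.58|×10⁻⁶/K = 2.85×10⁻⁶/K.
Mismatch strain = Δα·ΔT = 2.85×10⁻⁶ × 45.6 = 1.30×10⁻⁴.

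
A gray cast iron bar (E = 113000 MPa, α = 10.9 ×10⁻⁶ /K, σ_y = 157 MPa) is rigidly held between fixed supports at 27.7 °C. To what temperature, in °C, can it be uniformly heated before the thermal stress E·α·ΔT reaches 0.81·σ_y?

E = 113000 MPa = 113.0 GPa.
E·α·ΔT = 127.2 MPa ⇒ ΔT = 127.2 / (113.0×10³ × 10.9×10⁻⁶) = 103.2 K.
T = 27.7 + 103.2 = 130.9 °C.

131 °C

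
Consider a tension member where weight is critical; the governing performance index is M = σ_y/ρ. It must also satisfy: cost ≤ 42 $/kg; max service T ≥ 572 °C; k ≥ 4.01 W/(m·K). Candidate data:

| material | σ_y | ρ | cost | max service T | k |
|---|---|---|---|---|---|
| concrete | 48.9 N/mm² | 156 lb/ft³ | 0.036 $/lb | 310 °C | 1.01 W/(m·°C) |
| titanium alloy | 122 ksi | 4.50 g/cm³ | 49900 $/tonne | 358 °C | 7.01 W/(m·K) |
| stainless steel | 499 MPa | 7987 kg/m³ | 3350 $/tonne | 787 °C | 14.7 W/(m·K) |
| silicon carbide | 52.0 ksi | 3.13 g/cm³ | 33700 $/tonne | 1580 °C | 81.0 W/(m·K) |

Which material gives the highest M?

Screen on constraints: cost ≤ 42 $/kg; max service T ≥ 572 °C; k ≥ 4.01 W/(m·K). Survivors: stainless steel, silicon carbide.
Normalizing units and computing the index:
  stainless steel: σ_y = 499.0 MPa, ρ = 7987 kg/m³
  silicon carbide: σ_y = 358.5 MPa, ρ = 3130 kg/m³
  silicon carbide: M = 115 kN·m/kg
  stainless steel: M = 62.5 kN·m/kg
Silicon carbide has the largest M.

silicon carbide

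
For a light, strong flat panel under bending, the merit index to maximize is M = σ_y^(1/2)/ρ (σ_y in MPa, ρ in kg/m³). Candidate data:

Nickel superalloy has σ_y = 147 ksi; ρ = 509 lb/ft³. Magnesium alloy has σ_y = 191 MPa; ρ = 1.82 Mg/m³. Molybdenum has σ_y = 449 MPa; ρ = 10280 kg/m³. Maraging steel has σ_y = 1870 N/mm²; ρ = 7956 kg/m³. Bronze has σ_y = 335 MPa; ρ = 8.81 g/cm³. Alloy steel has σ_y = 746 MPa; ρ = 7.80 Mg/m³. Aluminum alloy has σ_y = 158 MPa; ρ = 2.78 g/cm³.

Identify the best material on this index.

magnesium alloy

Normalizing units and computing the index:
  nickel superalloy: σ_y = 1014 MPa, ρ = 8153 kg/m³
  magnesium alloy: σ_y = 191.0 MPa, ρ = 1820 kg/m³
  molybdenum: σ_y = 449.0 MPa, ρ = 10280 kg/m³
  maraging steel: σ_y = 1870 MPa, ρ = 7956 kg/m³
  bronze: σ_y = 335.0 MPa, ρ = 8810 kg/m³
  alloy steel: σ_y = 746.0 MPa, ρ = 7800 kg/m³
  aluminum alloy: σ_y = 158.0 MPa, ρ = 2780 kg/m³
  magnesium alloy: M = 7.59×10⁻³
  maraging steel: M = 5.44×10⁻³
  aluminum alloy: M = 4.52×10⁻³
  nickel superalloy: M = 3.90×10⁻³
  alloy steel: M = 3.50×10⁻³
  bronze: M = 2.08×10⁻³
  molybdenum: M = 2.06×10⁻³
Magnesium alloy ranks first.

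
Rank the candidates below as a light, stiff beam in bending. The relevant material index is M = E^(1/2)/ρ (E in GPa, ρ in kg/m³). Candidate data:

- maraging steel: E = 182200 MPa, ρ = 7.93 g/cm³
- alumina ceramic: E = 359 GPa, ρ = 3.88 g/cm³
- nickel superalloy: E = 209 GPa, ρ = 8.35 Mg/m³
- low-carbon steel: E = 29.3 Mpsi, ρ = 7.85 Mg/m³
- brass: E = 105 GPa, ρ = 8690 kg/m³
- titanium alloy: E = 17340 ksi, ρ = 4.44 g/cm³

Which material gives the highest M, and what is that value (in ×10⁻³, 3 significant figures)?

alumina ceramic, M = 4.88×10⁻³

In SI units:
  maraging steel: E = 182.2 GPa, ρ = 7930 kg/m³
  alumina ceramic: E = 359.0 GPa, ρ = 3880 kg/m³
  nickel superalloy: E = 209.0 GPa, ρ = 8350 kg/m³
  low-carbon steel: E = 202.0 GPa, ρ = 7850 kg/m³
  brass: E = 105.0 GPa, ρ = 8690 kg/m³
  titanium alloy: E = 119.6 GPa, ρ = 4440 kg/m³
  alumina ceramic: M = 4.88×10⁻³
  titanium alloy: M = 2.46×10⁻³
  low-carbon steel: M = 1.81×10⁻³
  nickel superalloy: M = 1.73×10⁻³
  maraging steel: M = 1.70×10⁻³
  brass: M = 1.18×10⁻³
Alumina ceramic has the largest M.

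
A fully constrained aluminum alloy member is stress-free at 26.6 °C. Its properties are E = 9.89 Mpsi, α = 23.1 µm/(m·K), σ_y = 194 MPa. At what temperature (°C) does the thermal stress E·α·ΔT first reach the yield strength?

E = 9.89 Mpsi = 68.19 GPa.
E·α·ΔT = 194.0 MPa ⇒ ΔT = 194.0 / (68.19×10³ × 23.1×10⁻⁶) = 123.2 K.
T = 26.6 + 123.2 = 149.8 °C.

150 °C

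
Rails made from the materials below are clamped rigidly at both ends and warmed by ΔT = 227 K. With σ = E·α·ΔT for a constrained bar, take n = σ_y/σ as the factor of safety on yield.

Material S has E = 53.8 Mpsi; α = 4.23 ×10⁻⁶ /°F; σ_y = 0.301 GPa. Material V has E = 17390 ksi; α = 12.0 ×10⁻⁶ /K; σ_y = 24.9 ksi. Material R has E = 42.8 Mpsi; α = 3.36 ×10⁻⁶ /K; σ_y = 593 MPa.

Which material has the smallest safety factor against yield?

material S

Converting E to GPa, α to ×10⁻⁶/K, σ_y to MPa, then σ and n for each:
  material S: E = 370.9, α = 7.61, σ_y = 301.0 → σ = 641 MPa, n = 0.469
  material V: E = 119.9, α = 12.0, σ_y = 171.7 → σ = 327 MPa, n = 0.526
  material R: E = 295.1, α = 3.36, σ_y = 593.0 → σ = 225 MPa, n = 2.63
Smallest n: material S with n = 0.469.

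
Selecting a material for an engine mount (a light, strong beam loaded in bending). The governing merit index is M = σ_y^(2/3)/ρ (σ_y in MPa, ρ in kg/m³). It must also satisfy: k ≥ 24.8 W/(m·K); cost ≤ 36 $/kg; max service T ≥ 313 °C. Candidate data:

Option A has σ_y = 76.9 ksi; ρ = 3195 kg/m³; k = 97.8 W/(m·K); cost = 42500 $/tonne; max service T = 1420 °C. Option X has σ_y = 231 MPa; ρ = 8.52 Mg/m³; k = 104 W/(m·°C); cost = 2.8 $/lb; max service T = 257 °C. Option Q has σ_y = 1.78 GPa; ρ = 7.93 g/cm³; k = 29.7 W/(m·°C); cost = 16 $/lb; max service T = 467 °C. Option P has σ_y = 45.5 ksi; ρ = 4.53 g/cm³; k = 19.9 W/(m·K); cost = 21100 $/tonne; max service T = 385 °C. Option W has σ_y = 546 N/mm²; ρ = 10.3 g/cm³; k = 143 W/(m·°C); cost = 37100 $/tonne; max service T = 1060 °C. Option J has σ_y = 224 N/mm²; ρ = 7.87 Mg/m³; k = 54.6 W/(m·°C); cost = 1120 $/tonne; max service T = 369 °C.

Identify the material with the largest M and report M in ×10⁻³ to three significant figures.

Screen on constraints: k ≥ 24.8 W/(m·K); cost ≤ 36 $/kg; max service T ≥ 313 °C. Survivors: option Q, option J.
Normalizing units and computing the index:
  option Q: σ_y = 1780 MPa, ρ = 7930 kg/m³
  option J: σ_y = 224.0 MPa, ρ = 7870 kg/m³
  option Q: M = 18.5×10⁻³
  option J: M = 4.69×10⁻³
Highest index: option Q.

option Q, M = 18.5×10⁻³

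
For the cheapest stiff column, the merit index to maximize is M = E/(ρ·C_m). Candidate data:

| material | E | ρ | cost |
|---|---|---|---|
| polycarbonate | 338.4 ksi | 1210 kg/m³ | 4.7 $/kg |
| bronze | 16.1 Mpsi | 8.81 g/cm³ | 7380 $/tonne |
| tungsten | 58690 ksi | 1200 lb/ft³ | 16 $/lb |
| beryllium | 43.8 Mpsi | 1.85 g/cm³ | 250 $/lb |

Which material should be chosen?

Convert each candidate to consistent units, then evaluate M:
  polycarbonate: E = 2.333 GPa, ρ = 1210 kg/m³, cost = 4.700 $/kg
  bronze: E = 111.0 GPa, ρ = 8810 kg/m³, cost = 7.380 $/kg
  tungsten: E = 404.7 GPa, ρ = 19220 kg/m³, cost = 35.27 $/kg
  beryllium: E = 302.0 GPa, ρ = 1850 kg/m³, cost = 551.1 $/kg
  bronze: M = 1.71 MN·m per $
  tungsten: M = 0.597 MN·m per $
  polycarbonate: M = 0.410 MN·m per $
  beryllium: M = 0.296 MN·m per $
Bronze ranks first.

bronze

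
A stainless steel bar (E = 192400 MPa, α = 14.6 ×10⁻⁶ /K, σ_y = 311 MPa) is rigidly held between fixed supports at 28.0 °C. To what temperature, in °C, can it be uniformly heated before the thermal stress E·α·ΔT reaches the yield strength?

139 °C

E = 192400 MPa = 192.4 GPa.
E·α·ΔT = 311.0 MPa ⇒ ΔT = 311.0 / (192.4×10³ × 14.6×10⁻⁶) = 110.7 K.
T = 28.0 + 110.7 = 138.7 °C.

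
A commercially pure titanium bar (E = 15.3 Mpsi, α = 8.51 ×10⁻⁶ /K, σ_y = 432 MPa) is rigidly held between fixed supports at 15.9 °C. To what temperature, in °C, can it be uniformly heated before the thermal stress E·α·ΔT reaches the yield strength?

497 °C

E = 15.3 Mpsi = 105.5 GPa.
E·α·ΔT = 432.0 MPa ⇒ ΔT = 432.0 / (105.5×10³ × 8.51×10⁻⁶) = 481.2 K.
T = 15.9 + 481.2 = 497.1 °C.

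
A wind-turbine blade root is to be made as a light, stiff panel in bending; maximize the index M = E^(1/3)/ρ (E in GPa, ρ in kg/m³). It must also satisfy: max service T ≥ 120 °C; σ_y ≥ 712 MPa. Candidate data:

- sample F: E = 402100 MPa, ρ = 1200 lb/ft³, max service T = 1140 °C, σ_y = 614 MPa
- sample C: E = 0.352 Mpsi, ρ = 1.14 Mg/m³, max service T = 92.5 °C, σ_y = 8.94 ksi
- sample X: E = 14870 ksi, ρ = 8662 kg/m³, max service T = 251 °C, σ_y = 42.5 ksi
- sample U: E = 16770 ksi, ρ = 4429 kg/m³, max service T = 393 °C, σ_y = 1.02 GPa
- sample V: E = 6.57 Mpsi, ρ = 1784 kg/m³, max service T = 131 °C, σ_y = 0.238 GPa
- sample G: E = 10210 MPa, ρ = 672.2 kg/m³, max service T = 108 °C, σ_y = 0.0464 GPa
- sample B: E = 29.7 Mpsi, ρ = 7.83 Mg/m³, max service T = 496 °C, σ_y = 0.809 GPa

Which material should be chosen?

Screen on constraints: max service T ≥ 120 °C; σ_y ≥ 712 MPa. Survivors: sample U, sample B.
Putting every candidate on a common basis:
  sample U: E = 115.6 GPa, ρ = 4429 kg/m³
  sample B: E = 204.8 GPa, ρ = 7830 kg/m³
  sample U: M = 1.10×10⁻³
  sample B: M = 0.753×10⁻³
Sample U has the largest M.

sample U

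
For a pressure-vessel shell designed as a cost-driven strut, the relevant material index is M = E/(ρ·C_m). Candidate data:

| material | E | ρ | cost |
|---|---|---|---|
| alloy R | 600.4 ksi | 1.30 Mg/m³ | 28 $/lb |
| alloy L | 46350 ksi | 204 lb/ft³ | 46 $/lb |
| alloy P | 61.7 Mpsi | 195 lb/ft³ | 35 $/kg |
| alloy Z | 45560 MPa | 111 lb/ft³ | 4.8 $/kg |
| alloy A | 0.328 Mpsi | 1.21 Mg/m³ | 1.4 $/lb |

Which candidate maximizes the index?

Putting every candidate on a common basis:
  alloy R: E = 4.140 GPa, ρ = 1300 kg/m³, cost = 61.73 $/kg
  alloy L: E = 319.6 GPa, ρ = 3268 kg/m³, cost = 101.4 $/kg
  alloy P: E = 425.4 GPa, ρ = 3124 kg/m³, cost = 35.00 $/kg
  alloy Z: E = 45.56 GPa, ρ = 1778 kg/m³, cost = 4.800 $/kg
  alloy A: E = 2.261 GPa, ρ = 1210 kg/m³, cost = 3.086 $/kg
  alloy Z: M = 5.34 MN·m per $
  alloy P: M = 3.89 MN·m per $
  alloy L: M = 0.964 MN·m per $
  alloy A: M = 0.606 MN·m per $
  alloy R: M = 0.0516 MN·m per $
The maximum is for alloy Z.

alloy Z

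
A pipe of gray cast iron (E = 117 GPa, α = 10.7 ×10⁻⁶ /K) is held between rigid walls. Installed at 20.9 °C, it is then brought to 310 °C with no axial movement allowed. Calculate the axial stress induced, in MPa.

ΔT = 289.1 K. Constrained thermal stress σ = E·α·ΔT = 117.0×10³ MPa × 10.7×10⁻⁶ × 289.1 = 362 MPa (compressive).

362 MPa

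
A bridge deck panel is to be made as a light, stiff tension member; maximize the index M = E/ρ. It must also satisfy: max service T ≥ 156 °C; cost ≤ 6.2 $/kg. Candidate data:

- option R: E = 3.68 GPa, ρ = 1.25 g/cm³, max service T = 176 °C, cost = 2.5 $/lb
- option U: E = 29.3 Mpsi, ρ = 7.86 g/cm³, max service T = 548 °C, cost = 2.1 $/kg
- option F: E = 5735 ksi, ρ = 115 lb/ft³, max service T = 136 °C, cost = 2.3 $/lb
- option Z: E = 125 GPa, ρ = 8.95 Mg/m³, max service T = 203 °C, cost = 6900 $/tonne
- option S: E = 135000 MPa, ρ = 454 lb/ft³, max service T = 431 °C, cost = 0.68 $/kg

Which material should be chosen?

Screen on constraints: max service T ≥ 156 °C; cost ≤ 6.2 $/kg. Survivors: option R, option U, option S.
Convert each candidate to consistent units, then evaluate M:
  option R: E = 3.680 GPa, ρ = 1250 kg/m³
  option U: E = 202.0 GPa, ρ = 7860 kg/m³
  option S: E = 135.0 GPa, ρ = 7272 kg/m³
  option U: M = 25.7 MN·m/kg
  option S: M = 18.6 MN·m/kg
  option R: M = 2.94 MN·m/kg
Highest index: option U.

option U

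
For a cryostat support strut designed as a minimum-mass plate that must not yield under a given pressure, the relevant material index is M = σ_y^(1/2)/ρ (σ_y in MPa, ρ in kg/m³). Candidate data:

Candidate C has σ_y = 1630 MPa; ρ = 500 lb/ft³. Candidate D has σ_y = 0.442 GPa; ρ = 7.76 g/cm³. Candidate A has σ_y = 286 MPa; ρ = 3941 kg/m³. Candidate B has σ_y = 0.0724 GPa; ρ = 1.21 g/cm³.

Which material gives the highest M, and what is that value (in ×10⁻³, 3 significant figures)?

In SI units:
  candidate C: σ_y = 1630 MPa, ρ = 8009 kg/m³
  candidate D: σ_y = 442.0 MPa, ρ = 7760 kg/m³
  candidate A: σ_y = 286.0 MPa, ρ = 3941 kg/m³
  candidate B: σ_y = 72.40 MPa, ρ = 1210 kg/m³
  candidate B: M = 7.03×10⁻³
  candidate C: M = 5.04×10⁻³
  candidate A: M = 4.29×10⁻³
  candidate D: M = 2.71×10⁻³
Highest index: candidate B.

candidate B, M = 7.03×10⁻³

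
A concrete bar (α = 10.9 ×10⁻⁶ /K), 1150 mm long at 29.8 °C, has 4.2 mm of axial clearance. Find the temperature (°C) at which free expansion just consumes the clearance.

365 °C

α·L₀·ΔT = 4.2 mm ⇒ ΔT = 4.2 / (10.9×10⁻⁶ × 1150.0) = 335.1 K.
T = 29.8 + 335.1 = 364.9 °C.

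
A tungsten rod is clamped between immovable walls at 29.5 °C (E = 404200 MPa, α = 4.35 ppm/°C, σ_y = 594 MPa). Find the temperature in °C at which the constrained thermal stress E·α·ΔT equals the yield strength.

367 °C

E = 404200 MPa = 404.2 GPa.
E·α·ΔT = 594.0 MPa ⇒ ΔT = 594.0 / (404.2×10³ × 4.35×10⁻⁶) = 337.8 K.
T = 29.5 + 337.8 = 367.3 °C.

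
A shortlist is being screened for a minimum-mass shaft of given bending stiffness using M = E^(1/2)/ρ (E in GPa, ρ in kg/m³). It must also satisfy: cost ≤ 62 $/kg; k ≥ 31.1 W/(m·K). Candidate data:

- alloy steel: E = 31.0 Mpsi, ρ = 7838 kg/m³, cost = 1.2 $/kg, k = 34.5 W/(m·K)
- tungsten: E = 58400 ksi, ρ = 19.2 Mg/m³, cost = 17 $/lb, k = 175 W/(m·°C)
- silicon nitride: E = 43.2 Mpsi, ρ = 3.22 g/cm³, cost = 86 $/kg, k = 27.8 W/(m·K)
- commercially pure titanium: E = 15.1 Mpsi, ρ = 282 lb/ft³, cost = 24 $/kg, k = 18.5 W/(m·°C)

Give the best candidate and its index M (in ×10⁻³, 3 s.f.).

Screen on constraints: cost ≤ 62 $/kg; k ≥ 31.1 W/(m·K). Survivors: alloy steel, tungsten.
After converting to SI:
  alloy steel: E = 213.7 GPa, ρ = 7838 kg/m³
  tungsten: E = 402.7 GPa, ρ = 19200 kg/m³
  alloy steel: M = 1.87×10⁻³
  tungsten: M = 1.05×10⁻³
Alloy steel has the largest M.

alloy steel, M = 1.87×10⁻³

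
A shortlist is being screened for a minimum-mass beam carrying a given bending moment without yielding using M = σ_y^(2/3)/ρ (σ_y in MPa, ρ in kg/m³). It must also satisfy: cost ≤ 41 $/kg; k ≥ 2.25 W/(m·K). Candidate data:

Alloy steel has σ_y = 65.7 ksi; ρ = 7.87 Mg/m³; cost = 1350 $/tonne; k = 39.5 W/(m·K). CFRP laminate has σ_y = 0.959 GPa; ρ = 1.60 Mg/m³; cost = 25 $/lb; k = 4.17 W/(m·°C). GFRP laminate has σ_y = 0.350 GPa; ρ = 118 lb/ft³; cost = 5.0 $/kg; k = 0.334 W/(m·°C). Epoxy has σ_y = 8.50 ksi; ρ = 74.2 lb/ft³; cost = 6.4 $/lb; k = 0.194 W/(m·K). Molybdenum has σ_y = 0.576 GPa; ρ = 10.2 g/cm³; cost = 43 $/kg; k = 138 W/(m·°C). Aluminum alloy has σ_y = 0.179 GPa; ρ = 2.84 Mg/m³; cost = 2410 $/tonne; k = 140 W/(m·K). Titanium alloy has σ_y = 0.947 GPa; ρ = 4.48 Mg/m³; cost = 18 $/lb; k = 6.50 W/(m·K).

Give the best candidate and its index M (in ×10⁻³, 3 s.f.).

titanium alloy, M = 21.5×10⁻³

Screen on constraints: cost ≤ 41 $/kg; k ≥ 2.25 W/(m·K). Survivors: alloy steel, aluminum alloy, titanium alloy.
After converting to SI:
  alloy steel: σ_y = 453.0 MPa, ρ = 7870 kg/m³
  aluminum alloy: σ_y = 179.0 MPa, ρ = 2840 kg/m³
  titanium alloy: σ_y = 947.0 MPa, ρ = 4480 kg/m³
  titanium alloy: M = 21.5×10⁻³
  aluminum alloy: M = 11.2×10⁻³
  alloy steel: M = 7.49×10⁻³
The maximum is for titanium alloy.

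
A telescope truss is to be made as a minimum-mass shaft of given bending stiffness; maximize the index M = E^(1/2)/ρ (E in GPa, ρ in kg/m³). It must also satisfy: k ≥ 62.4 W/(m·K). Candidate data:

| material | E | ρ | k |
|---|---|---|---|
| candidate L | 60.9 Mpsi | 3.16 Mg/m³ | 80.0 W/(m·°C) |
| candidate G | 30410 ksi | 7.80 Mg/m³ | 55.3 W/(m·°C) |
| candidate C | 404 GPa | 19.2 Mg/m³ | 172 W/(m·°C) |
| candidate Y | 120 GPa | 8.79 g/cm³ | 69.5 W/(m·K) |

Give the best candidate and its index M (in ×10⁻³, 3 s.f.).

Screen on constraints: k ≥ 62.4 W/(m·K). Survivors: candidate L, candidate C, candidate Y.
Convert each candidate to consistent units, then evaluate M:
  candidate L: E = 419.9 GPa, ρ = 3160 kg/m³
  candidate C: E = 404.0 GPa, ρ = 19200 kg/m³
  candidate Y: E = 120.0 GPa, ρ = 8790 kg/m³
  candidate L: M = 6.48×10⁻³
  candidate Y: M = 1.25×10⁻³
  candidate C: M = 1.05×10⁻³
Highest index: candidate L.

candidate L, M = 6.48×10⁻³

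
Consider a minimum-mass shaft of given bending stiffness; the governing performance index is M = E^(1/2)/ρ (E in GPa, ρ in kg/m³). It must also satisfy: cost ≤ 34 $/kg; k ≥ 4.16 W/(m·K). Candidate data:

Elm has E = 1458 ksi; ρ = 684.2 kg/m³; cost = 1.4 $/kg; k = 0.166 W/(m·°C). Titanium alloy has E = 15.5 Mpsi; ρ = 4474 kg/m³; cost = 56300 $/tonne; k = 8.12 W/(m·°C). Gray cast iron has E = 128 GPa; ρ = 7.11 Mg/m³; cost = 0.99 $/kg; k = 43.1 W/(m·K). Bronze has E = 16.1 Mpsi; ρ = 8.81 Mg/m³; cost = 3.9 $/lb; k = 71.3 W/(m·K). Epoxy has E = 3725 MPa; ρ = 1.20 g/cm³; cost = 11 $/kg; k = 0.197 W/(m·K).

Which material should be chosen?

gray cast iron

Screen on constraints: cost ≤ 34 $/kg; k ≥ 4.16 W/(m·K). Survivors: gray cast iron, bronze.
Convert each candidate to consistent units, then evaluate M:
  gray cast iron: E = 128.0 GPa, ρ = 7110 kg/m³
  bronze: E = 111.0 GPa, ρ = 8810 kg/m³
  gray cast iron: M = 1.59×10⁻³
  bronze: M = 1.20×10⁻³
The maximum is for gray cast iron.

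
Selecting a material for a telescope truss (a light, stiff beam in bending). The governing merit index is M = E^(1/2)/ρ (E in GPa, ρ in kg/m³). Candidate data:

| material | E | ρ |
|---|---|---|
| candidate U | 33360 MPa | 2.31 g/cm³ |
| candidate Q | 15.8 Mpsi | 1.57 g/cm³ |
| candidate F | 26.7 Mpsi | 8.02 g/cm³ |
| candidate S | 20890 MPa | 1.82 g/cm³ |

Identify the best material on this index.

After converting to SI:
  candidate U: E = 33.36 GPa, ρ = 2310 kg/m³
  candidate Q: E = 108.9 GPa, ρ = 1570 kg/m³
  candidate F: E = 184.1 GPa, ρ = 8020 kg/m³
  candidate S: E = 20.89 GPa, ρ = 1820 kg/m³
  candidate Q: M = 6.65×10⁻³
  candidate S: M = 2.51×10⁻³
  candidate U: M = 2.50×10⁻³
  candidate F: M = 1.69×10⁻³
Candidate Q has the largest M.

candidate Q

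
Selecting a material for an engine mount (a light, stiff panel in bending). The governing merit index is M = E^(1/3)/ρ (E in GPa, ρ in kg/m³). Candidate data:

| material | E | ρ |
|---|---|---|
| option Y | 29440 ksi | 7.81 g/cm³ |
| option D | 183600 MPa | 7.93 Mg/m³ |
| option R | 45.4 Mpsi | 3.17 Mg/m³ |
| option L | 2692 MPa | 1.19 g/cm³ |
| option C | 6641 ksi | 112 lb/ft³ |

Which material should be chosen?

option R

In SI units:
  option Y: E = 203.0 GPa, ρ = 7810 kg/m³
  option D: E = 183.6 GPa, ρ = 7930 kg/m³
  option R: E = 313.0 GPa, ρ = 3170 kg/m³
  option L: E = 2.692 GPa, ρ = 1190 kg/m³
  option C: E = 45.79 GPa, ρ = 1794 kg/m³
  option R: M = 2.14×10⁻³
  option C: M = 1.99×10⁻³
  option L: M = 1.17×10⁻³
  option Y: M = 0.752×10⁻³
  option D: M = 0.717×10⁻³
Highest index: option R.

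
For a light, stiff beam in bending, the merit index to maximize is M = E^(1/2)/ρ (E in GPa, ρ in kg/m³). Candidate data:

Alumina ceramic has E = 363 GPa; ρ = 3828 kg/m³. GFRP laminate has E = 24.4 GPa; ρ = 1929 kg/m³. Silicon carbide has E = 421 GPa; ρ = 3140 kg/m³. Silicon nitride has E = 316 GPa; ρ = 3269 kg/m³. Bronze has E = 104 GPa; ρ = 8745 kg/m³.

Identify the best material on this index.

silicon carbide

Computing M directly (units already consistent):
  silicon carbide: M = 6.53×10⁻³
  silicon nitride: M = 5.44×10⁻³
  alumina ceramic: M = 4.98×10⁻³
  GFRP laminate: M = 2.56×10⁻³
  bronze: M = 1.17×10⁻³
Highest index: silicon carbide.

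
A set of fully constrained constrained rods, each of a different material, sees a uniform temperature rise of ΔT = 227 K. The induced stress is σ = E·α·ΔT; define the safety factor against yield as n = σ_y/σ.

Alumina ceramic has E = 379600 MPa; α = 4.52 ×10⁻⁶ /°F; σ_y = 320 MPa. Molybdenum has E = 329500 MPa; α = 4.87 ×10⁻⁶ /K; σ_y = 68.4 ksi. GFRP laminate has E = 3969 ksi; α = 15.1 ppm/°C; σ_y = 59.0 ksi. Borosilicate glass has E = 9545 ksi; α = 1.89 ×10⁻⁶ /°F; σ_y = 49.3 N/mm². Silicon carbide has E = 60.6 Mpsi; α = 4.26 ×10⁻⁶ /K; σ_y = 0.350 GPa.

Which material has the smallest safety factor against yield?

alumina ceramic

Converting E to GPa, α to ×10⁻⁶/K, σ_y to MPa, then σ and n for each:
  alumina ceramic: E = 379.6, α = 8.14, σ_y = 320.0 → σ = 701 MPa, n = 0.456
  molybdenum: E = 329.5, α = 4.87, σ_y = 471.6 → σ = 364 MPa, n = 1.29
  GFRP laminate: E = 27.37, α = 15.1, σ_y = 406.8 → σ = 93.8 MPa, n = 4.34
  borosilicate glass: E = 65.81, α = 3.40, σ_y = 49.30 → σ = 50.8 MPa, n = 0.970
  silicon carbide: E = 417.8, α = 4.26, σ_y = 350.0 → σ = 404 MPa, n = 0.866
The minimum is alumina ceramic at n = 0.456.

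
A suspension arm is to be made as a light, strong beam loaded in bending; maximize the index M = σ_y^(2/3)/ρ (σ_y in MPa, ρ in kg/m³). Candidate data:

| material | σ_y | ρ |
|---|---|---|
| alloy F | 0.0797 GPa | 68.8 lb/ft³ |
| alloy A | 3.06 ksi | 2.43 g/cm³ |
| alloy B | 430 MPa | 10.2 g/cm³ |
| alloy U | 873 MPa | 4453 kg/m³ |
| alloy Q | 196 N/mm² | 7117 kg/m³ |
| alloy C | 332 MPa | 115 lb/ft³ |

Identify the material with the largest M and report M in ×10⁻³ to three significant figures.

alloy C, M = 26.0×10⁻³

Convert each candidate to consistent units, then evaluate M:
  alloy F: σ_y = 79.70 MPa, ρ = 1102 kg/m³
  alloy A: σ_y = 21.10 MPa, ρ = 2430 kg/m³
  alloy B: σ_y = 430.0 MPa, ρ = 10200 kg/m³
  alloy U: σ_y = 873.0 MPa, ρ = 4453 kg/m³
  alloy Q: σ_y = 196.0 MPa, ρ = 7117 kg/m³
  alloy C: σ_y = 332.0 MPa, ρ = 1842 kg/m³
  alloy C: M = 26.0×10⁻³
  alloy U: M = 20.5×10⁻³
  alloy F: M = 16.8×10⁻³
  alloy B: M = 5.59×10⁻³
  alloy Q: M = 4.74×10⁻³
  alloy A: M = 3.14×10⁻³
Alloy C ranks first.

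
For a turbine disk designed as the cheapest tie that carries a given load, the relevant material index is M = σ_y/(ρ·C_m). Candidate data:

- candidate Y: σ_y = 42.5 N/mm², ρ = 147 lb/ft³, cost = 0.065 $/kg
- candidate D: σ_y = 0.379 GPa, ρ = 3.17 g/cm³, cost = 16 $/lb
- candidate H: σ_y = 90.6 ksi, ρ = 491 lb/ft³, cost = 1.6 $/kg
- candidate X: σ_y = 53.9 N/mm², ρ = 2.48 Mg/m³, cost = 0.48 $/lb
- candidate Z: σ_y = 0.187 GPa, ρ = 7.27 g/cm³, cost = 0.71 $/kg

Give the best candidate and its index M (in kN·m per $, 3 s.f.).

Normalizing units and computing the index:
  candidate Y: σ_y = 42.50 MPa, ρ = 2355 kg/m³, cost = 0.06500 $/kg
  candidate D: σ_y = 379.0 MPa, ρ = 3170 kg/m³, cost = 35.27 $/kg
  candidate H: σ_y = 624.7 MPa, ρ = 7865 kg/m³, cost = 1.600 $/kg
  candidate X: σ_y = 53.90 MPa, ρ = 2480 kg/m³, cost = 1.058 $/kg
  candidate Z: σ_y = 187.0 MPa, ρ = 7270 kg/m³, cost = 0.7100 $/kg
  candidate Y: M = 278 kN·m per $
  candidate H: M = 49.6 kN·m per $
  candidate Z: M = 36.2 kN·m per $
  candidate X: M = 20.5 kN·m per $
  candidate D: M = 3.39 kN·m per $
Candidate Y has the largest M.

candidate Y, M = 278 kN·m per $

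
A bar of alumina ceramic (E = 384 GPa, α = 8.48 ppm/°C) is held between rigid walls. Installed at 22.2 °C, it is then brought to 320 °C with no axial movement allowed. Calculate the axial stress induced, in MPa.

ΔT = 297.8 K. Constrained thermal stress σ = E·α·ΔT = 384.0×10³ MPa × 8.48×10⁻⁶ × 297.8 = 970 MPa (compressive).

970 MPa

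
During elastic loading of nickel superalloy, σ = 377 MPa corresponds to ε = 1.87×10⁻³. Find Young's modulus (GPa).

E = σ/ε = 377 MPa / 1.87×10⁻³ = 201600 MPa = 202 GPa.

202 GPa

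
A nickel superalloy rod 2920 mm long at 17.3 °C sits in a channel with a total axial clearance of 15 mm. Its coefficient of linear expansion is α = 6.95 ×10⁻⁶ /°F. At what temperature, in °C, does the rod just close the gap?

428 °C

α = 6.95×10⁻⁶/°F × 9/5 = 12.5×10⁻⁶/K.
α·L₀·ΔT = 15.0 mm ⇒ ΔT = 15.0 / (12.5×10⁻⁶ × 2920.0) = 410.6 K.
T = 17.3 + 410.6 = 427.9 °C.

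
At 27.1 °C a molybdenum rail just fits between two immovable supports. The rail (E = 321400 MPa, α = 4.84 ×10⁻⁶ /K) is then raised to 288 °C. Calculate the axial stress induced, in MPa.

E = 321400 MPa = 321.4 GPa.
ΔT = 260.9 K. Constrained thermal stress σ = E·α·ΔT = 321.4×10³ MPa × 4.84×10⁻⁶ × 260.9 = 406 MPa (compressive).

406 MPa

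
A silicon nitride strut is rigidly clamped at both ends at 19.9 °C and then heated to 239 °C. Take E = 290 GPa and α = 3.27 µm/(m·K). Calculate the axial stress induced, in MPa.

208 MPa

ΔT = 219.1 K. Constrained thermal stress σ = E·α·ΔT = 290.0×10³ MPa × 3.27×10⁻⁶ × 219.1 = 208 MPa (compressive).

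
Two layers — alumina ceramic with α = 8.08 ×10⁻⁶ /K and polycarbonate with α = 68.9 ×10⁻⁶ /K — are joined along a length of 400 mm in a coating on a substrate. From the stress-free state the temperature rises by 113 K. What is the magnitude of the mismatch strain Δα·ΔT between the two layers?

Δα = |8.08 − 68.9|×10⁻⁶/K = 60.8×10⁻⁶/K.
Mismatch strain = Δα·ΔT = 60.8×10⁻⁶ × 113.0 = 6.87×10⁻³.

6.87×10⁻³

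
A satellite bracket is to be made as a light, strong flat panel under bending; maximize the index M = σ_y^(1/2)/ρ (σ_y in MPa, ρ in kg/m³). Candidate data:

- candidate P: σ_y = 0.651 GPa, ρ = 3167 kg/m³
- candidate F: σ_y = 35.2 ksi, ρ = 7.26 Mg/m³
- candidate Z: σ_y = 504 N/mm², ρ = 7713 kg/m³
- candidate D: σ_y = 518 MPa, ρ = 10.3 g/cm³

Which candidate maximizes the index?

candidate P

In SI units:
  candidate P: σ_y = 651.0 MPa, ρ = 3167 kg/m³
  candidate F: σ_y = 242.7 MPa, ρ = 7260 kg/m³
  candidate Z: σ_y = 504.0 MPa, ρ = 7713 kg/m³
  candidate D: σ_y = 518.0 MPa, ρ = 10300 kg/m³
  candidate P: M = 8.06×10⁻³
  candidate Z: M = 2.91×10⁻³
  candidate D: M = 2.21×10⁻³
  candidate F: M = 2.15×10⁻³
Candidate P ranks first.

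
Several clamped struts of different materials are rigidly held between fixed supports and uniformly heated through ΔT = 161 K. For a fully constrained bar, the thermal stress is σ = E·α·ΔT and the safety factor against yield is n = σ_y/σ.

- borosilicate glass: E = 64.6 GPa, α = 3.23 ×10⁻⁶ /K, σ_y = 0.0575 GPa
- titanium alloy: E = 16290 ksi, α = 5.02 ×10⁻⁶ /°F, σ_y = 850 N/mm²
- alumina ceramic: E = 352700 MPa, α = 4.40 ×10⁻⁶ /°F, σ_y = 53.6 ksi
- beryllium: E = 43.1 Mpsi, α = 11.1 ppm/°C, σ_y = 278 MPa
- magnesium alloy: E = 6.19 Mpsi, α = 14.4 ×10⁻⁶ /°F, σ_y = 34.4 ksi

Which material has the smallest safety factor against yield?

Per material, after unit conversion:
  borosilicate glass: E = 64.60, α = 3.23, σ_y = 57.50 → σ = 33.6 MPa, n = 1.71
  titanium alloy: E = 112.3, α = 9.04, σ_y = 850.0 → σ = 163 MPa, n = 5.20
  alumina ceramic: E = 352.7, α = 7.92, σ_y = 369.6 → σ = 450 MPa, n = 0.822
  beryllium: E = 297.2, α = 11.1, σ_y = 278.0 → σ = 531 MPa, n = 0.523
  magnesium alloy: E = 42.68, α = 25.9, σ_y = 237.2 → σ = 178 MPa, n = 1.33
The minimum is beryllium at n = 0.523.

beryllium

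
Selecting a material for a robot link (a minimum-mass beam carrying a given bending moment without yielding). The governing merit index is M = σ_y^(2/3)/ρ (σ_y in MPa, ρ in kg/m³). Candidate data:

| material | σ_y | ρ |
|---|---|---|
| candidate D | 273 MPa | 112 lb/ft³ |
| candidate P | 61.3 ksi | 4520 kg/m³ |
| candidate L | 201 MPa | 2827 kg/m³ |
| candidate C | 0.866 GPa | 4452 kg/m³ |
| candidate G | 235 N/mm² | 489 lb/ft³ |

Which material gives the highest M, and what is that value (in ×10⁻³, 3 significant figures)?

Putting every candidate on a common basis:
  candidate D: σ_y = 273.0 MPa, ρ = 1794 kg/m³
  candidate P: σ_y = 422.6 MPa, ρ = 4520 kg/m³
  candidate L: σ_y = 201.0 MPa, ρ = 2827 kg/m³
  candidate C: σ_y = 866.0 MPa, ρ = 4452 kg/m³
  candidate G: σ_y = 235.0 MPa, ρ = 7833 kg/m³
  candidate D: M = 23.5×10⁻³
  candidate C: M = 20.4×10⁻³
  candidate P: M = 12.5×10⁻³
  candidate L: M = 12.1×10⁻³
  candidate G: M = 4.86×10⁻³
Highest index: candidate D.

candidate D, M = 23.5×10⁻³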